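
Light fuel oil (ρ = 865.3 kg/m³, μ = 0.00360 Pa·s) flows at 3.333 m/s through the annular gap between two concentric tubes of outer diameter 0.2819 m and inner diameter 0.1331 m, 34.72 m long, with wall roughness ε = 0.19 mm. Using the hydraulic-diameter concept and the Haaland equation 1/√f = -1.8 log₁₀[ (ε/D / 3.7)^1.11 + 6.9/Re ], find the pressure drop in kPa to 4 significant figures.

ΔP ≈ 25.34 kPa

Hydraulic diameter D_h = 4A/P = D_o - D_i = 0.2819 - 0.1331 = 0.1488 m.
Re = ρVD_h/μ = 865.3·3.333·0.1488/0.0036 = 1.192e+05.
ε/D_h = 0.00019/0.1488 = 0.00128; Haaland gives 1/√f = -1.8 log₁₀[0.000144+5.79e-05] = 6.652, so f = 0.0226.
ΔP = f(L/D_h)(ρV²/2) = 0.0226·34.72/0.1488·4806 = 2.534e+04 Pa.
ΔP = 25.34 kPa.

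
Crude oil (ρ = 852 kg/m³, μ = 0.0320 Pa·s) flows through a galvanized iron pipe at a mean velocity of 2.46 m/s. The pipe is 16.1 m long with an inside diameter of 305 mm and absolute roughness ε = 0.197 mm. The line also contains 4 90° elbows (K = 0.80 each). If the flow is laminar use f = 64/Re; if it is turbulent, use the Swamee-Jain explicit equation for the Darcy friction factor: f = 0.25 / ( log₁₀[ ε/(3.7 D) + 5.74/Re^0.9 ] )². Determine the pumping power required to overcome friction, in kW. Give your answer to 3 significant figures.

P ≈ 2.15 kW

Reynolds number Re = ρVD/μ = 852 · 2.46 · 0.305 / 0.032 = 1.998e+04.
Re > 4000 → turbulent. Relative roughness ε/D = 0.000197/0.305 = 0.000646. Swamee-Jain: f = 0.25/(log₁₀[0.000646/3.7 + 5.74/1.998e+04^0.9])² = 0.25/(log₁₀[0.000175 + 0.000773])² = 0.25/(-3.023)² = 0.02735.
Total minor-loss coefficient ΣK = 4·0.8 = 3.2.
ΔP = [f·L/D + ΣK]·(ρV²/2) = [0.02735·16.1/0.305 + 3.2]·(852·2.46²/2) = [1.444 + 3.2]·2578 = 1.197e+04 Pa.
Q = V·A = 2.46·0.07306 = 0.1797 m³/s.
Pumping power P = QΔP = 0.1797·1.197e+04 = 2152 W = 2.15 kW.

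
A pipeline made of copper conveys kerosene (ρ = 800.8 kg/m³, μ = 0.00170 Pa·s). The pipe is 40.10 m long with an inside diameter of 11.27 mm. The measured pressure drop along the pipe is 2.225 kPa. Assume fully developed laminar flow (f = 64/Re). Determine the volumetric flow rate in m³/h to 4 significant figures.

For laminar flow, f = 64/Re with Re = ρVD/μ, so Darcy-Weisbach reduces to ΔP = 32μLV/D². Solving for V: V = ΔP·D²/(32μL) = 2225·(0.01127)²/(32·0.0017·40.1) = 0.1295 m/s.
Check: Re = ρVD/μ = 800.8·0.1295·0.01127/0.0017 = 687.8 < 2300, so the laminar assumption holds.
Q = V·A = 0.1295·(π/4·0.01127²) = 1.292e-05 m³/s = 0.04652 m³/h.

Q ≈ 0.04652 m³/h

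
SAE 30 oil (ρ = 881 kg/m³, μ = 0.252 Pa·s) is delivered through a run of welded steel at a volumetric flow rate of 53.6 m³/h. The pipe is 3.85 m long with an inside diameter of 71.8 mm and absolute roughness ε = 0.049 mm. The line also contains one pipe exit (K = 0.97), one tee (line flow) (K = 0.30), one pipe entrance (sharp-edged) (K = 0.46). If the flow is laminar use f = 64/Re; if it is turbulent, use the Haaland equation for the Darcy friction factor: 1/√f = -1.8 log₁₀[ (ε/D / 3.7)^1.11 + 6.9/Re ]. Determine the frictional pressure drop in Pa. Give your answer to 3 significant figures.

Q = 53.6 m³/h = 53.6/3600 = 0.01489 m³/s.
Cross-sectional area A = πD²/4 = π(0.0718)²/4 = 0.004049 m²; mean velocity V = Q/A = 0.01489/0.004049 = 3.677 m/s.
Reynolds number Re = ρVD/μ = 881 · 3.677 · 0.0718 / 0.252 = 923.
Re < 2300 → laminar flow, so f = 64/Re = 64/923 = 0.06934 (the turbulent correlation is not needed).
Total minor-loss coefficient ΣK = 1·0.97 + 1·0.3 + 1·0.46 = 1.73.
ΔP = [f·L/D + ΣK]·(ρV²/2) = [0.06934·3.85/0.0718 + 1.73]·(881·3.677²/2) = [3.718 + 1.73]·5957 = 3.245e+04 Pa.

ΔP ≈ 32500 Pa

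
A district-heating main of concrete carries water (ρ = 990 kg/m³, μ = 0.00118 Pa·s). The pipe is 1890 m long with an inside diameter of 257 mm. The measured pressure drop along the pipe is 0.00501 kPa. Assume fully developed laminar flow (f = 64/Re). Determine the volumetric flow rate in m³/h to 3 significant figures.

Q ≈ 0.866 m³/h

For laminar flow, f = 64/Re with Re = ρVD/μ, so Darcy-Weisbach reduces to ΔP = 32μLV/D². Solving for V: V = ΔP·D²/(32μL) = 5.01·(0.257)²/(32·0.00118·1890) = 0.004637 m/s.
Check: Re = ρVD/μ = 990·0.004637·0.257/0.00118 = 999.8 < 2300, so the laminar assumption holds.
Q = V·A = 0.004637·(π/4·0.257²) = 0.0002405 m³/s = 0.866 m³/h.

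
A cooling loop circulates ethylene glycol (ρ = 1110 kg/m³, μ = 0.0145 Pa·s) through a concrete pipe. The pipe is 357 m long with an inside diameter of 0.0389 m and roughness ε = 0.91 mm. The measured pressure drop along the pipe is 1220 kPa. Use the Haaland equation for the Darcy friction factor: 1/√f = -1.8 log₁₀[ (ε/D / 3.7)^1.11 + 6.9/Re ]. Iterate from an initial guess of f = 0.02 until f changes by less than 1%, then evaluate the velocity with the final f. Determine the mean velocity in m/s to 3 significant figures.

Rearranging Darcy-Weisbach: V = √(2·ΔP·D/(f·L·ρ)). With ε/D = 0.00091/0.0389 = 0.0234, iterate starting from f = 0.02:
  f = 0.02 → V = √(2·1.22e+06·0.0389/(0.02·357·1110)) = 3.461 m/s; Re = ρVD/μ = 1.031e+04; f → 0.05507
  f = 0.05507 → V = 2.085 m/s; Re = 6210; f → 0.0571
  f = 0.0571 → V = 2.048 m/s; Re = 6099; f → 0.0572
Converged (Δf/f < 1%). With the final f = 0.0572: V = √(2·1.22e+06·0.0389/(0.0572·357·1110)) = 2.046 m/s.

V ≈ 2.05 m/s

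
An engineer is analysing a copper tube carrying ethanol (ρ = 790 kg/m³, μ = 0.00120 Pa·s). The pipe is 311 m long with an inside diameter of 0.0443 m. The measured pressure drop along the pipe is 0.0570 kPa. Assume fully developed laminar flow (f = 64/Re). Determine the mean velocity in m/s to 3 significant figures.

For laminar flow, f = 64/Re with Re = ρVD/μ, so Darcy-Weisbach reduces to ΔP = 32μLV/D². Solving for V: V = ΔP·D²/(32μL) = 57·(0.0443)²/(32·0.0012·311) = 0.009367 m/s.
Check: Re = ρVD/μ = 790·0.009367·0.0443/0.0012 = 273.2 < 2300, so the laminar assumption holds.

V ≈ 0.00937 m/s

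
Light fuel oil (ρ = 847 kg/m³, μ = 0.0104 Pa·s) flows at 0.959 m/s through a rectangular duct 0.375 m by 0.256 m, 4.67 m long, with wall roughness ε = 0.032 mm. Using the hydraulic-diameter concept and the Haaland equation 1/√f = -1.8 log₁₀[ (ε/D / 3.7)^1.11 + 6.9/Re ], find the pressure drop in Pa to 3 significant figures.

Hydraulic diameter D_h = 4A/P = 4·(0.375·0.256)/(2·(0.375+0.256)) = 0.384/1.262 = 0.3043 m.
Re = ρVD_h/μ = 847·0.959·0.3043/0.0104 = 2.377e+04.
ε/D_h = 3.2e-05/0.3043 = 0.000105; Haaland gives 1/√f = -1.8 log₁₀[8.99e-06+0.00029] = 6.343, so f = 0.02486.
ΔP = f(L/D_h)(ρV²/2) = 0.02486·4.67/0.3043·389.5 = 148.6 Pa.

ΔP ≈ 149 Pa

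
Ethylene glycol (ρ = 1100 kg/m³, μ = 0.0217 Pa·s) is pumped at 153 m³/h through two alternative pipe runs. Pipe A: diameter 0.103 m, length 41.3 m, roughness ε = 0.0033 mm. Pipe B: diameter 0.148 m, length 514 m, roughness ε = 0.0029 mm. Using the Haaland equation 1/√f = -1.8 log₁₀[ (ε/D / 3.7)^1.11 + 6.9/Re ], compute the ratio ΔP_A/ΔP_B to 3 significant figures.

Pipe A: V = Q/A = 0.0425/0.008332 = 5.101 m/s; Re = 2.663e+04; ε/D = 3.2e-05; Haaland → f = 0.02405; ΔP_A = f(L/D)(ρV²/2) = 1.38e+05 Pa.
Pipe B: V = Q/A = 0.0425/0.0172 = 2.47 m/s; Re = 1.853e+04; ε/D = 1.96e-05; Haaland → f = 0.02627; ΔP_B = f(L/D)(ρV²/2) = 3.063e+05 Pa.
ΔP_A/ΔP_B = 1.38e+05/3.063e+05 = 0.450.

ΔP_A/ΔP_B ≈ 0.450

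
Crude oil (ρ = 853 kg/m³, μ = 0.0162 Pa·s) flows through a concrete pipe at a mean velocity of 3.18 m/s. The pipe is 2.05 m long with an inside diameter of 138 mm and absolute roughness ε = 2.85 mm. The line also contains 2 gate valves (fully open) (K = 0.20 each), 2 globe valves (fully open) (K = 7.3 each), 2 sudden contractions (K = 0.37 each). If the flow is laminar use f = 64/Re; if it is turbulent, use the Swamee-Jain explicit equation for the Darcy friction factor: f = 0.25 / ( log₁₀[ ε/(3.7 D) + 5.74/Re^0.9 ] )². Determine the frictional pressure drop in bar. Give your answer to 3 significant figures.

Reynolds number Re = ρVD/μ = 853 · 3.18 · 0.138 / 0.0162 = 2.311e+04.
Re > 4000 → turbulent. Relative roughness ε/D = 0.00285/0.138 = 0.0207. Swamee-Jain: f = 0.25/(log₁₀[0.0207/3.7 + 5.74/2.311e+04^0.9])² = 0.25/(log₁₀[0.00558 + 0.000678])² = 0.25/(-2.203)² = 0.05149.
Total minor-loss coefficient ΣK = 2·0.2 + 2·7.3 + 2·0.37 = 15.7.
ΔP = [f·L/D + ΣK]·(ρV²/2) = [0.05149·2.05/0.138 + 15.7]·(853·3.18²/2) = [0.7649 + 15.7]·4313 = 7.118e+04 Pa.
ΔP = 7.118e+04 Pa = 0.712 bar.

ΔP ≈ 0.712 bar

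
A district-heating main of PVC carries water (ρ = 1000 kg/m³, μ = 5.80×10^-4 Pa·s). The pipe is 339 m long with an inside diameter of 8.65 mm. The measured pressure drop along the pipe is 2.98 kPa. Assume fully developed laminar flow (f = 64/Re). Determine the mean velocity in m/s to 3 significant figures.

V ≈ 0.0354 m/s

For laminar flow, f = 64/Re with Re = ρVD/μ, so Darcy-Weisbach reduces to ΔP = 32μLV/D². Solving for V: V = ΔP·D²/(32μL) = 2980·(0.00865)²/(32·0.00058·339) = 0.03544 m/s.
Check: Re = ρVD/μ = 1000·0.03544·0.00865/0.00058 = 528.5 < 2300, so the laminar assumption holds.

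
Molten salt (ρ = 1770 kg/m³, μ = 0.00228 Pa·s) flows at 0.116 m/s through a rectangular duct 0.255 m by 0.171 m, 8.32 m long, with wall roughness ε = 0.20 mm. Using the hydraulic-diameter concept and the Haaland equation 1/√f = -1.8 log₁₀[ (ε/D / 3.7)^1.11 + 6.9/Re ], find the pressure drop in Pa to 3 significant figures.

Hydraulic diameter D_h = 4A/P = 4·(0.255·0.171)/(2·(0.255+0.171)) = 0.1744/0.852 = 0.2047 m.
Re = ρVD_h/μ = 1770·0.116·0.2047/0.00228 = 1.844e+04.
ε/D_h = 0.0002/0.2047 = 0.000977; Haaland gives 1/√f = -1.8 log₁₀[0.000107+0.000374] = 5.972, so f = 0.02804.
ΔP = f(L/D_h)(ρV²/2) = 0.02804·8.32/0.2047·11.91 = 13.57 Pa.

ΔP ≈ 13.6 Pa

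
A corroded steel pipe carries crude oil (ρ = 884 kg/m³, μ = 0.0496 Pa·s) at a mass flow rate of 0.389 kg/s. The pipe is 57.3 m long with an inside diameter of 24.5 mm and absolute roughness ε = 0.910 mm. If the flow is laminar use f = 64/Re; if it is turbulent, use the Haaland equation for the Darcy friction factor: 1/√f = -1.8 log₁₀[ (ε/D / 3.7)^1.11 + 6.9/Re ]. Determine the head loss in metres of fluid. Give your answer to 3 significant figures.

h_f ≈ 16.3 m

A = πD²/4 = π(0.0245)²/4 = 0.0004714 m²; mean velocity V = ṁ/(ρA) = 0.389/(884 · 0.0004714) = 0.9334 m/s.
Reynolds number Re = ρVD/μ = 884 · 0.9334 · 0.0245 / 0.0496 = 407.6.
Re < 2300 → laminar flow, so f = 64/Re = 64/407.6 = 0.157 (the turbulent correlation is not needed).
Darcy-Weisbach: ΔP = f(L/D)(ρV²/2) = 0.157·(57.3/0.0245)·(884·0.9334²/2) = 0.157·2339·385.1 = 1.414e+05 Pa.
Head loss h_f = ΔP/(ρg) = 1.414e+05/(884·9.81) = 16.3 m.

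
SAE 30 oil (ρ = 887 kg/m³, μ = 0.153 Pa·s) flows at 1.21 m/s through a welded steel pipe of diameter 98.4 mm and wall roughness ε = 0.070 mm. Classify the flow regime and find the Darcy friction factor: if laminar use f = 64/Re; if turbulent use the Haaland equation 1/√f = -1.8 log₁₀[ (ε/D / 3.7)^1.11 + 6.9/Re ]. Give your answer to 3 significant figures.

Re = ρVD/μ = 887·1.21·0.0984/0.153 = 690.3.
Re < 2300 → laminar, so f = 64/Re = 0.09272 (roughness is irrelevant in laminar flow).

f ≈ 0.0927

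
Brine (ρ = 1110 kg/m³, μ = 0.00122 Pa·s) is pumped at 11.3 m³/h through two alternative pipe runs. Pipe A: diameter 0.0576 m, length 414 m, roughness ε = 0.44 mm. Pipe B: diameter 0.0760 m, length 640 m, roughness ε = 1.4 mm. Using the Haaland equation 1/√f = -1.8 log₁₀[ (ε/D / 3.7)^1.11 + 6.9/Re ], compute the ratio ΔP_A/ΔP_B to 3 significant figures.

ΔP_A/ΔP_B ≈ 1.93

Pipe A: V = Q/A = 0.003139/0.002606 = 1.205 m/s; Re = 6.313e+04; ε/D = 0.00764; Haaland → f = 0.03577; ΔP_A = f(L/D)(ρV²/2) = 2.071e+05 Pa.
Pipe B: V = Q/A = 0.003139/0.004536 = 0.6919 m/s; Re = 4.784e+04; ε/D = 0.0184; Haaland → f = 0.04806; ΔP_B = f(L/D)(ρV²/2) = 1.075e+05 Pa.
ΔP_A/ΔP_B = 2.071e+05/1.075e+05 = 1.93.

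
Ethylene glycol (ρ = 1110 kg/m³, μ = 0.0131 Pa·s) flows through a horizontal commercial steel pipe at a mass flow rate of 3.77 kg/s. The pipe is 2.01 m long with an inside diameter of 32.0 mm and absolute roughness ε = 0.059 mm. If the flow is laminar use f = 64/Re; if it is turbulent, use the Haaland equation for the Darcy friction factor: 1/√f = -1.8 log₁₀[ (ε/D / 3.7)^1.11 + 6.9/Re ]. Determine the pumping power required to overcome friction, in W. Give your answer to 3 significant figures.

P ≈ 68.4 W

A = πD²/4 = π(0.032)²/4 = 0.0008042 m²; mean velocity V = ṁ/(ρA) = 3.77/(1110 · 0.0008042) = 4.223 m/s.
Reynolds number Re = ρVD/μ = 1110 · 4.223 · 0.032 / 0.0131 = 1.145e+04.
Re > 4000 → turbulent. Relative roughness ε/D = 5.9e-05/0.032 = 0.00184. Haaland: 1/√f = -1.8 log₁₀[(0.00184/3.7)^1.11 + 6.9/1.145e+04] = -1.8 log₁₀[0.000216 + 0.000603] = 5.557, so f = 0.03239.
Darcy-Weisbach: ΔP = f(L/D)(ρV²/2) = 0.03239·(2.01/0.032)·(1110·4.223²/2) = 0.03239·62.81·9898 = 2.014e+04 Pa.
Q = ṁ/ρ = 3.77/1110 = 0.003396 m³/s.
Pumping power P = QΔP = 0.003396·2.014e+04 = 68.39 W = 68.4 W.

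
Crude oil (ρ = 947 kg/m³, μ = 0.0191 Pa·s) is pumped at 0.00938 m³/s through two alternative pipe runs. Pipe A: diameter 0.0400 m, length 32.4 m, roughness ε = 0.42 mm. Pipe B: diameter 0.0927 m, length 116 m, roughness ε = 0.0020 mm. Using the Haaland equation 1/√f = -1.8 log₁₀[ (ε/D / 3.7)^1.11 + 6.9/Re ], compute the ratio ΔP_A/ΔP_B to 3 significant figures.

Pipe A: V = Q/A = 0.00938/0.001257 = 7.464 m/s; Re = 1.48e+04; ε/D = 0.0105; Haaland → f = 0.04206; ΔP_A = f(L/D)(ρV²/2) = 8.988e+05 Pa.
Pipe B: V = Q/A = 0.00938/0.006749 = 1.39 m/s; Re = 6388; ε/D = 2.16e-05; Haaland → f = 0.03509; ΔP_B = f(L/D)(ρV²/2) = 4.016e+04 Pa.
ΔP_A/ΔP_B = 8.988e+05/4.016e+04 = 22.4.

ΔP_A/ΔP_B ≈ 22.4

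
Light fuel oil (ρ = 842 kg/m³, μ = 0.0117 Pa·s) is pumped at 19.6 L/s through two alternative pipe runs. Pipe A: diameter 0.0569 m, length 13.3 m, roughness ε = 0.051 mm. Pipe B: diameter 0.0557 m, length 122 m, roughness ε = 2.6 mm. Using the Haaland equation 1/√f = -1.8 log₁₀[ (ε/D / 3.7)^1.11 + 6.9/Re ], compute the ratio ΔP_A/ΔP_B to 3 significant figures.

Pipe A: V = Q/A = 0.0196/0.002543 = 7.708 m/s; Re = 3.156e+04; ε/D = 0.000896; Haaland → f = 0.02518; ΔP_A = f(L/D)(ρV²/2) = 1.472e+05 Pa.
Pipe B: V = Q/A = 0.0196/0.002437 = 8.044 m/s; Re = 3.224e+04; ε/D = 0.0467; Haaland → f = 0.07024; ΔP_B = f(L/D)(ρV²/2) = 4.191e+06 Pa.
ΔP_A/ΔP_B = 1.472e+05/4.191e+06 = 0.0351.

ΔP_A/ΔP_B ≈ 0.0351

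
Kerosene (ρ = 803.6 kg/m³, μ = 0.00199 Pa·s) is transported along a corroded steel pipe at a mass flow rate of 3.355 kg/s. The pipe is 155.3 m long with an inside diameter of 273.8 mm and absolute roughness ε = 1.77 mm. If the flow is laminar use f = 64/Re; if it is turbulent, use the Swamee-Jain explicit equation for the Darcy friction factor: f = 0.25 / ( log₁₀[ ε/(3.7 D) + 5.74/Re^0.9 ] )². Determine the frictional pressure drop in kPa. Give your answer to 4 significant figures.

ΔP ≈ 0.04770 kPa

A = πD²/4 = π(0.2738)²/4 = 0.05888 m²; mean velocity V = ṁ/(ρA) = 3.355/(803.6 · 0.05888) = 0.07091 m/s.
Reynolds number Re = ρVD/μ = 803.6 · 0.07091 · 0.2738 / 0.00199 = 7840.
Re > 4000 → turbulent. Relative roughness ε/D = 0.00177/0.2738 = 0.00646. Swamee-Jain: f = 0.25/(log₁₀[0.00646/3.7 + 5.74/7840^0.9])² = 0.25/(log₁₀[0.00175 + 0.00179])² = 0.25/(-2.451)² = 0.04162.
Darcy-Weisbach: ΔP = f(L/D)(ρV²/2) = 0.04162·(155.3/0.2738)·(803.6·0.07091²/2) = 0.04162·567.2·2.02 = 47.7 Pa.
ΔP = 47.7 Pa = 0.04770 kPa.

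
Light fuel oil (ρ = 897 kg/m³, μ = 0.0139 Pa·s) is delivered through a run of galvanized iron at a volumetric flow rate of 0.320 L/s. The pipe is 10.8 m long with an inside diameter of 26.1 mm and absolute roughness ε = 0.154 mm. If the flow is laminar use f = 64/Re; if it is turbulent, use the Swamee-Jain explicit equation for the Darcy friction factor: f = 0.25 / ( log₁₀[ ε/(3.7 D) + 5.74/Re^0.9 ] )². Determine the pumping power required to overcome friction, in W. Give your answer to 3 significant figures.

Q = 0.320 L/s = 0.320/1000 = 0.00032 m³/s.
Cross-sectional area A = πD²/4 = π(0.0261)²/4 = 0.000535 m²; mean velocity V = Q/A = 0.00032/0.000535 = 0.5981 m/s.
Reynolds number Re = ρVD/μ = 897 · 0.5981 · 0.0261 / 0.0139 = 1007.
Re < 2300 → laminar flow, so f = 64/Re = 64/1007 = 0.06353 (the turbulent correlation is not needed).
Darcy-Weisbach: ΔP = f(L/D)(ρV²/2) = 0.06353·(10.8/0.0261)·(897·0.5981²/2) = 0.06353·413.8·160.4 = 4218 Pa.
Pumping power P = QΔP = 0.00032·4218 = 1.350 W = 1.35 W.

P ≈ 1.35 W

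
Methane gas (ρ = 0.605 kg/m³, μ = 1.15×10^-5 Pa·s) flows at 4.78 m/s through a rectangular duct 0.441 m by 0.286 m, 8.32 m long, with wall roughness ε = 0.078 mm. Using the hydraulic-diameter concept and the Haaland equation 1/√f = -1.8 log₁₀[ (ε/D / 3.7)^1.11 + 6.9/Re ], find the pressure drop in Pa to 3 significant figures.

ΔP ≈ 3.20 Pa

Hydraulic diameter D_h = 4A/P = 4·(0.441·0.286)/(2·(0.441+0.286)) = 0.5045/1.454 = 0.347 m.
Re = ρVD_h/μ = 0.605·4.78·0.347/1.15e-05 = 8.725e+04.
ε/D_h = 7.8e-05/0.347 = 0.000225; Haaland gives 1/√f = -1.8 log₁₀[2.09e-05+7.91e-05] = 7.2, so f = 0.01929.
ΔP = f(L/D_h)(ρV²/2) = 0.01929·8.32/0.347·6.912 = 3.197 Pa.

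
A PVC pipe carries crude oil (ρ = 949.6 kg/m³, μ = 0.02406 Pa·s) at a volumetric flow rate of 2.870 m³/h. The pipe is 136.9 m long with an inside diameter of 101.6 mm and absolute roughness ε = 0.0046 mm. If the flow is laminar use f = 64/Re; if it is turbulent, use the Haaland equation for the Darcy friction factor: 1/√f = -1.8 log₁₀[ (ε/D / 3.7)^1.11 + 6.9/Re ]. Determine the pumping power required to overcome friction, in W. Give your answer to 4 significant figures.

Q = 2.870 m³/h = 2.870/3600 = 0.0007972 m³/s.
Cross-sectional area A = πD²/4 = π(0.1016)²/4 = 0.008107 m²; mean velocity V = Q/A = 0.0007972/0.008107 = 0.09833 m/s.
Reynolds number Re = ρVD/μ = 949.6 · 0.09833 · 0.1016 / 0.0241 = 394.3.
Re < 2300 → laminar flow, so f = 64/Re = 64/394.3 = 0.1623 (the turbulent correlation is not needed).
Darcy-Weisbach: ΔP = f(L/D)(ρV²/2) = 0.1623·(136.9/0.1016)·(949.6·0.09833²/2) = 0.1623·1347·4.591 = 1004 Pa.
Pumping power P = QΔP = 0.0007972·1004 = 0.80047 W = 0.8005 W.

P ≈ 0.8005 W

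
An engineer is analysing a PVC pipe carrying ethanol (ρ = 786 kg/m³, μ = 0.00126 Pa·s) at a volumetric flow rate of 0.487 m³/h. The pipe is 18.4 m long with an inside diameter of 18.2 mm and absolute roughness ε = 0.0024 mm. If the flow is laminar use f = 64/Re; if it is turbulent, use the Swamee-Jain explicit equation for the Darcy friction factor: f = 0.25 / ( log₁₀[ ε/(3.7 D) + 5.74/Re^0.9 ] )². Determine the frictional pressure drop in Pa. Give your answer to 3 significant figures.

ΔP ≈ 3890 Pa

Q = 0.487 m³/h = 0.487/3600 = 0.0001353 m³/s.
Cross-sectional area A = πD²/4 = π(0.0182)²/4 = 0.0002602 m²; mean velocity V = Q/A = 0.0001353/0.0002602 = 0.52 m/s.
Reynolds number Re = ρVD/μ = 786 · 0.52 · 0.0182 / 0.00126 = 5904.
Re > 4000 → turbulent. Relative roughness ε/D = 2.4e-06/0.0182 = 0.000132. Swamee-Jain: f = 0.25/(log₁₀[0.000132/3.7 + 5.74/5904^0.9])² = 0.25/(log₁₀[3.56e-05 + 0.00232])² = 0.25/(-2.628)² = 0.03619.
Darcy-Weisbach: ΔP = f(L/D)(ρV²/2) = 0.03619·(18.4/0.0182)·(786·0.52²/2) = 0.03619·1011·106.3 = 3887 Pa.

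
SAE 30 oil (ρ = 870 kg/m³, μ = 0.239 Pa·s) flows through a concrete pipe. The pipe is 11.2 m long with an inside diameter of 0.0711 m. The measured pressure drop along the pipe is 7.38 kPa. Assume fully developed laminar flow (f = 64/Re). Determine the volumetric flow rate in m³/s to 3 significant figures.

Q ≈ 0.00173 m³/s

For laminar flow, f = 64/Re with Re = ρVD/μ, so Darcy-Weisbach reduces to ΔP = 32μLV/D². Solving for V: V = ΔP·D²/(32μL) = 7380·(0.0711)²/(32·0.239·11.2) = 0.4355 m/s.
Check: Re = ρVD/μ = 870·0.4355·0.0711/0.239 = 112.7 < 2300, so the laminar assumption holds.
Q = V·A = 0.4355·(π/4·0.0711²) = 0.001729 m³/s = 0.00173 m³/s.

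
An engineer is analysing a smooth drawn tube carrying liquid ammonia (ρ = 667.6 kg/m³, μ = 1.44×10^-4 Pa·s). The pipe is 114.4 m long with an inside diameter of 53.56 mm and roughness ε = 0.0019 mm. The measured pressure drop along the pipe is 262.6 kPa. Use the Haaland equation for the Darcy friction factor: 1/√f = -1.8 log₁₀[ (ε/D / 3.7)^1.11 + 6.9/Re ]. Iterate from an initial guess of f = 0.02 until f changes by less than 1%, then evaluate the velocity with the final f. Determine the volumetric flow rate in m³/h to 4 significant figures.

Q ≈ 45.33 m³/h

Rearranging Darcy-Weisbach: V = √(2·ΔP·D/(f·L·ρ)). With ε/D = 1.9e-06/0.05356 = 3.55e-05, iterate starting from f = 0.02:
  f = 0.02 → V = √(2·2.626e+05·0.05356/(0.02·114.4·667.6)) = 4.291 m/s; Re = ρVD/μ = 1.066e+06; f → 0.01216
  f = 0.01216 → V = 5.503 m/s; Re = 1.367e+06; f → 0.01181
  f = 0.01181 → V = 5.584 m/s; Re = 1.386e+06; f → 0.01179
Converged (Δf/f < 1%). With the final f = 0.01179: V = √(2·2.626e+05·0.05356/(0.01179·114.4·667.6)) = 5.588 m/s.
Q = V·A = 5.588·(π/4·0.05356²) = 0.01259 m³/s = 45.33 m³/h.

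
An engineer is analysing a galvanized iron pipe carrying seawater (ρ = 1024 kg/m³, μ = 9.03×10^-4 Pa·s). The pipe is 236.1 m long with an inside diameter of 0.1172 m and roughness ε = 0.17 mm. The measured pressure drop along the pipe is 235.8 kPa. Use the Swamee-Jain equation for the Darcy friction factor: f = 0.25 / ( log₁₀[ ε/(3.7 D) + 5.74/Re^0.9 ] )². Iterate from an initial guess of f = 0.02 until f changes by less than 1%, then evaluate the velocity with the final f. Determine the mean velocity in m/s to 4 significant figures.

V ≈ 3.209 m/s

Rearranging Darcy-Weisbach: V = √(2·ΔP·D/(f·L·ρ)). With ε/D = 0.00017/0.1172 = 0.00145, iterate starting from f = 0.02:
  f = 0.02 → V = √(2·2.358e+05·0.1172/(0.02·236.1·1024)) = 3.381 m/s; Re = ρVD/μ = 4.493e+05; f → 0.02218
  f = 0.02218 → V = 3.211 m/s; Re = 4.267e+05; f → 0.02221
Converged (Δf/f < 1%). With the final f = 0.02221: V = √(2·2.358e+05·0.1172/(0.02221·236.1·1024)) = 3.209 m/s.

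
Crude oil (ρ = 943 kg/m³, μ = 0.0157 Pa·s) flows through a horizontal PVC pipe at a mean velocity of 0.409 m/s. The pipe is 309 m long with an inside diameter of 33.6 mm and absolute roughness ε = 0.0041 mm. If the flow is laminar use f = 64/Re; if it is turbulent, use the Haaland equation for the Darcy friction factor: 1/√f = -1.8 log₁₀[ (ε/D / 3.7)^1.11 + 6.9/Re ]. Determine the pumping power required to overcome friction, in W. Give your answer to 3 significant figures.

P ≈ 20.4 W

Reynolds number Re = ρVD/μ = 943 · 0.409 · 0.0336 / 0.0157 = 825.4.
Re < 2300 → laminar flow, so f = 64/Re = 64/825.4 = 0.07754 (the turbulent correlation is not needed).
Darcy-Weisbach: ΔP = f(L/D)(ρV²/2) = 0.07754·(309/0.0336)·(943·0.409²/2) = 0.07754·9196·78.87 = 5.624e+04 Pa.
Q = V·A = 0.409·0.0008867 = 0.0003627 m³/s.
Pumping power P = QΔP = 0.0003627·5.624e+04 = 20.40 W = 20.4 W.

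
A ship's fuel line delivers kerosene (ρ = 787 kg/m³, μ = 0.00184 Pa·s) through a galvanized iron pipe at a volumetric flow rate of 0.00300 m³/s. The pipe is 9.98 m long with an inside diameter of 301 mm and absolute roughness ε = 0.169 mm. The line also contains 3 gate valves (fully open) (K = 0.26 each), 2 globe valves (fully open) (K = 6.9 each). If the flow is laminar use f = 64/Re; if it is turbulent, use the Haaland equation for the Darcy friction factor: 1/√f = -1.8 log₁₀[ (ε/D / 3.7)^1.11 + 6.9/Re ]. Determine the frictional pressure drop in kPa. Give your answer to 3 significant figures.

ΔP ≈ 0.0111 kPa

Cross-sectional area A = πD²/4 = π(0.301)²/4 = 0.07116 m²; mean velocity V = Q/A = 0.003/0.07116 = 0.04216 m/s.
Reynolds number Re = ρVD/μ = 787 · 0.04216 · 0.301 / 0.00184 = 5428.
Re > 4000 → turbulent. Relative roughness ε/D = 0.000169/0.301 = 0.000561. Haaland: 1/√f = -1.8 log₁₀[(0.000561/3.7)^1.11 + 6.9/5428] = -1.8 log₁₀[5.77e-05 + 0.00127] = 5.178, so f = 0.0373.
Total minor-loss coefficient ΣK = 3·0.26 + 2·6.9 = 14.6.
ΔP = [f·L/D + ΣK]·(ρV²/2) = [0.0373·9.98/0.301 + 14.6]·(787·0.04216²/2) = [1.237 + 14.6]·0.6994 = 11.06 Pa.
ΔP = 11.06 Pa = 0.0111 kPa.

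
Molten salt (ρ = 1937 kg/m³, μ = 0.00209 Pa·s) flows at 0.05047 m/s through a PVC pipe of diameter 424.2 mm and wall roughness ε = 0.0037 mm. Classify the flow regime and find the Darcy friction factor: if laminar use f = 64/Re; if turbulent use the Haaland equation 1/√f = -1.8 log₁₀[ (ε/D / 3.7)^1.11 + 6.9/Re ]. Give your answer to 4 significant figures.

f ≈ 0.02581

Re = ρVD/μ = 1937·0.05047·0.4242/0.00209 = 1.984e+04.
Re > 4000 → turbulent. ε/D = 3.7e-06/0.4242 = 8.72e-06; Haaland: 1/√f = -1.8 log₁₀[5.67e-07 + 0.000348] = 6.224, so f = 0.02581.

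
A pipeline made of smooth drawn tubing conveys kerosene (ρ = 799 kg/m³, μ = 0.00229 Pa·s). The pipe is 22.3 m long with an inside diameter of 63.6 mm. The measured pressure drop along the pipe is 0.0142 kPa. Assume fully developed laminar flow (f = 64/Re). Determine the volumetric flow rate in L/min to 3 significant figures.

For laminar flow, f = 64/Re with Re = ρVD/μ, so Darcy-Weisbach reduces to ΔP = 32μLV/D². Solving for V: V = ΔP·D²/(32μL) = 14.2·(0.0636)²/(32·0.00229·22.3) = 0.03515 m/s.
Check: Re = ρVD/μ = 799·0.03515·0.0636/0.00229 = 780 < 2300, so the laminar assumption holds.
Q = V·A = 0.03515·(π/4·0.0636²) = 0.0001117 m³/s = 6.70 L/min.

Q ≈ 6.70 L/min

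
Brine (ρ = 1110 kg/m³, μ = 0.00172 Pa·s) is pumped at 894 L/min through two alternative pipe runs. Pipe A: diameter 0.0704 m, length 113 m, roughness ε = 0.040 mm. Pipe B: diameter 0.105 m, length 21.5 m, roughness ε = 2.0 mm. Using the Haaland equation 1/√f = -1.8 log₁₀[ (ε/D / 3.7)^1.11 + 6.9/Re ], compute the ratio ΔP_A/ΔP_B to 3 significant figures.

ΔP_A/ΔP_B ≈ 15.5

Pipe A: V = Q/A = 0.0149/0.003893 = 3.828 m/s; Re = 1.739e+05; ε/D = 0.000568; Haaland → f = 0.01921; ΔP_A = f(L/D)(ρV²/2) = 2.508e+05 Pa.
Pipe B: V = Q/A = 0.0149/0.008659 = 1.721 m/s; Re = 1.166e+05; ε/D = 0.019; Haaland → f = 0.04817; ΔP_B = f(L/D)(ρV²/2) = 1.621e+04 Pa.
ΔP_A/ΔP_B = 2.508e+05/1.621e+04 = 15.5.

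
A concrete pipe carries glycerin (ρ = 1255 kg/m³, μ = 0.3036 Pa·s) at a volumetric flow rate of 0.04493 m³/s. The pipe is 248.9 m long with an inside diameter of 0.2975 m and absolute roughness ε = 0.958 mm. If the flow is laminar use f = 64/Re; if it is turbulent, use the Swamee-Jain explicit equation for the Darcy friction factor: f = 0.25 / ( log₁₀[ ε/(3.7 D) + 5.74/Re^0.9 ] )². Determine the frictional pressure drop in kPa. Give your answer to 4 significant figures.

ΔP ≈ 17.66 kPa

Cross-sectional area A = πD²/4 = π(0.2975)²/4 = 0.06951 m²; mean velocity V = Q/A = 0.04493/0.06951 = 0.6464 m/s.
Reynolds number Re = ρVD/μ = 1255 · 0.6464 · 0.2975 / 0.304 = 794.9.
Re < 2300 → laminar flow, so f = 64/Re = 64/794.9 = 0.08052 (the turbulent correlation is not needed).
Darcy-Weisbach: ΔP = f(L/D)(ρV²/2) = 0.08052·(248.9/0.2975)·(1255·0.6464²/2) = 0.08052·836.6·262.2 = 1.766e+04 Pa.
ΔP = 1.766e+04 Pa = 17.66 kPa.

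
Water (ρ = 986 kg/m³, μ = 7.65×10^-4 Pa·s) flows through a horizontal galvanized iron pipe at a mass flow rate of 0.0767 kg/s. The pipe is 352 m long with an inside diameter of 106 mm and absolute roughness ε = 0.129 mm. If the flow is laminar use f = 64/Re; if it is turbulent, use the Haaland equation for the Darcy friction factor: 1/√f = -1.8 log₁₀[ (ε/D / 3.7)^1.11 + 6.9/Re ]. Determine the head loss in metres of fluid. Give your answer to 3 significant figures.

h_f ≈ 6.99×10^-4 m

A = πD²/4 = π(0.106)²/4 = 0.008825 m²; mean velocity V = ṁ/(ρA) = 0.0767/(986 · 0.008825) = 0.008815 m/s.
Reynolds number Re = ρVD/μ = 986 · 0.008815 · 0.106 / 0.000765 = 1204.
Re < 2300 → laminar flow, so f = 64/Re = 64/1204 = 0.05314 (the turbulent correlation is not needed).
Darcy-Weisbach: ΔP = f(L/D)(ρV²/2) = 0.05314·(352/0.106)·(986·0.008815²/2) = 0.05314·3321·0.03831 = 6.76 Pa.
Head loss h_f = ΔP/(ρg) = 6.76/(986·9.81) = 6.99×10^-4 m.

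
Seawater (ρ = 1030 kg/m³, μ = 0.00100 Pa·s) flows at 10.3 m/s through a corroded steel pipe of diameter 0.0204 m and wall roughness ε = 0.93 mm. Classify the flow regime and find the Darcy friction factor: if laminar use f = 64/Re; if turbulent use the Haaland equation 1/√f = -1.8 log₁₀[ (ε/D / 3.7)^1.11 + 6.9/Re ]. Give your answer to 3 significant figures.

f ≈ 0.0688

Re = ρVD/μ = 1030·10.3·0.0204/0.001 = 2.164e+05.
Re > 4000 → turbulent. ε/D = 0.00093/0.0204 = 0.0456; Haaland: 1/√f = -1.8 log₁₀[0.0076 + 3.19e-05] = 3.812, so f = 0.06883.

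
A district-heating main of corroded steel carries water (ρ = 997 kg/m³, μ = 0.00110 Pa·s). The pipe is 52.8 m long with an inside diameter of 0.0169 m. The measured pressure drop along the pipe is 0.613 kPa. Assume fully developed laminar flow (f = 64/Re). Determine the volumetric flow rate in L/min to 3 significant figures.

For laminar flow, f = 64/Re with Re = ρVD/μ, so Darcy-Weisbach reduces to ΔP = 32μLV/D². Solving for V: V = ΔP·D²/(32μL) = 613·(0.0169)²/(32·0.0011·52.8) = 0.0942 m/s.
Check: Re = ρVD/μ = 997·0.0942·0.0169/0.0011 = 1443 < 2300, so the laminar assumption holds.
Q = V·A = 0.0942·(π/4·0.0169²) = 2.113e-05 m³/s = 1.27 L/min.

Q ≈ 1.27 L/min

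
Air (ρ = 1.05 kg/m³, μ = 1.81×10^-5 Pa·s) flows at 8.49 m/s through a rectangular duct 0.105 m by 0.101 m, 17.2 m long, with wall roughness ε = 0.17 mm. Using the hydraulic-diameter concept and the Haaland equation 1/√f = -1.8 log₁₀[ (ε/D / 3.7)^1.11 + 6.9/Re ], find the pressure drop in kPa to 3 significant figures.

ΔP ≈ 0.161 kPa

Hydraulic diameter D_h = 4A/P = 4·(0.105·0.101)/(2·(0.105+0.101)) = 0.04242/0.412 = 0.103 m.
Re = ρVD_h/μ = 1.05·8.49·0.103/1.81e-05 = 5.071e+04.
ε/D_h = 0.00017/0.103 = 0.00165; Haaland gives 1/√f = -1.8 log₁₀[0.000191+0.000136] = 6.274, so f = 0.02541.
ΔP = f(L/D_h)(ρV²/2) = 0.02541·17.2/0.103·37.84 = 160.6 Pa.
ΔP = 0.161 kPa.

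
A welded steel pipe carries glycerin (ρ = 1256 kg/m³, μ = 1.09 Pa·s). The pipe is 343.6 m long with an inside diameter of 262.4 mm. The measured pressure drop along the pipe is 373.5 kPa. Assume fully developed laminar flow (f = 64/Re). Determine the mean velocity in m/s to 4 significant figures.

V ≈ 2.146 m/s

For laminar flow, f = 64/Re with Re = ρVD/μ, so Darcy-Weisbach reduces to ΔP = 32μLV/D². Solving for V: V = ΔP·D²/(32μL) = 3.735e+05·(0.2624)²/(32·1.09·343.6) = 2.146 m/s.
Check: Re = ρVD/μ = 1256·2.146·0.2624/1.09 = 648.8 < 2300, so the laminar assumption holds.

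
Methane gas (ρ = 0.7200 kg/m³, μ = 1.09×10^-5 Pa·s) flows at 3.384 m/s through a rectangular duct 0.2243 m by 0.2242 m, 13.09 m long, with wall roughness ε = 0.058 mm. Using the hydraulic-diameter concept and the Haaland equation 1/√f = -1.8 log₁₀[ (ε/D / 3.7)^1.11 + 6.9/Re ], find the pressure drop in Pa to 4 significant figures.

Hydraulic diameter D_h = 4A/P = 4·(0.2243·0.2242)/(2·(0.2243+0.2242)) = 0.2012/0.897 = 0.2242 m.
Re = ρVD_h/μ = 0.72·3.384·0.2242/1.09e-05 = 5.013e+04.
ε/D_h = 5.8e-05/0.2242 = 0.000259; Haaland gives 1/√f = -1.8 log₁₀[2.44e-05+0.000138] = 6.823, so f = 0.02148.
ΔP = f(L/D_h)(ρV²/2) = 0.02148·13.09/0.2242·4.123 = 5.17 Pa.

ΔP ≈ 5.170 Pa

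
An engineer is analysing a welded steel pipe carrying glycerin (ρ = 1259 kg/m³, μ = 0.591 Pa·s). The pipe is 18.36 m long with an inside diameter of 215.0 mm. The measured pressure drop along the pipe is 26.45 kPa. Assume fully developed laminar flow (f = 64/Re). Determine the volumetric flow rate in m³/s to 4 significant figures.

Q ≈ 0.1278 m³/s

For laminar flow, f = 64/Re with Re = ρVD/μ, so Darcy-Weisbach reduces to ΔP = 32μLV/D². Solving for V: V = ΔP·D²/(32μL) = 2.645e+04·(0.215)²/(32·0.591·18.36) = 3.521 m/s.
Check: Re = ρVD/μ = 1259·3.521·0.215/0.591 = 1613 < 2300, so the laminar assumption holds.
Q = V·A = 3.521·(π/4·0.215²) = 0.1278 m³/s = 0.1278 m³/s.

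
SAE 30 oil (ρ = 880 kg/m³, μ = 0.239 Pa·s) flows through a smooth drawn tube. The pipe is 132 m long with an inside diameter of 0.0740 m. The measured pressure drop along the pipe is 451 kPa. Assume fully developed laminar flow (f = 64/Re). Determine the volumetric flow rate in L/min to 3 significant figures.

Q ≈ 631 L/min

For laminar flow, f = 64/Re with Re = ρVD/μ, so Darcy-Weisbach reduces to ΔP = 32μLV/D². Solving for V: V = ΔP·D²/(32μL) = 4.51e+05·(0.074)²/(32·0.239·132) = 2.446 m/s.
Check: Re = ρVD/μ = 880·2.446·0.074/0.239 = 666.6 < 2300, so the laminar assumption holds.
Q = V·A = 2.446·(π/4·0.074²) = 0.01052 m³/s = 631 L/min.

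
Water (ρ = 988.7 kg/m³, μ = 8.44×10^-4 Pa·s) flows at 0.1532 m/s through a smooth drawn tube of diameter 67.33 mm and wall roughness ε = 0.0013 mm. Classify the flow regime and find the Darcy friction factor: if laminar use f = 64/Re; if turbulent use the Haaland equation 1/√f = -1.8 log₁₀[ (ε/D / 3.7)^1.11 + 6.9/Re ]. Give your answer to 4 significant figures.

f ≈ 0.02936

Re = ρVD/μ = 988.7·0.1532·0.06733/0.000844 = 1.208e+04.
Re > 4000 → turbulent. ε/D = 1.3e-06/0.06733 = 1.93e-05; Haaland: 1/√f = -1.8 log₁₀[1.37e-06 + 0.000571] = 5.836, so f = 0.02936.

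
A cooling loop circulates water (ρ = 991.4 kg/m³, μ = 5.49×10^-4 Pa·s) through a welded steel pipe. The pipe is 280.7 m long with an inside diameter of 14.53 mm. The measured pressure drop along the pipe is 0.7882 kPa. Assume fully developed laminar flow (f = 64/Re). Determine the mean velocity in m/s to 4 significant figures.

V ≈ 0.03374 m/s

For laminar flow, f = 64/Re with Re = ρVD/μ, so Darcy-Weisbach reduces to ΔP = 32μLV/D². Solving for V: V = ΔP·D²/(32μL) = 788.2·(0.01453)²/(32·0.000549·280.7) = 0.03374 m/s.
Check: Re = ρVD/μ = 991.4·0.03374·0.01453/0.000549 = 885.4 < 2300, so the laminar assumption holds.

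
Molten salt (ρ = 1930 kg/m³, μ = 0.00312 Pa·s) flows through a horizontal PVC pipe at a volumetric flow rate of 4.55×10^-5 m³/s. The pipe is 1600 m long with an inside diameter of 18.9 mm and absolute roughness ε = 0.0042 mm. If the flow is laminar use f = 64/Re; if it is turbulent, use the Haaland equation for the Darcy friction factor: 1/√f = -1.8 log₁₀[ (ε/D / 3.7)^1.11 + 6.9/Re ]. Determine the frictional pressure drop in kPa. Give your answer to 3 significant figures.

Cross-sectional area A = πD²/4 = π(0.0189)²/4 = 0.0002806 m²; mean velocity V = Q/A = 4.55e-05/0.0002806 = 0.1622 m/s.
Reynolds number Re = ρVD/μ = 1930 · 0.1622 · 0.0189 / 0.00312 = 1896.
Re < 2300 → laminar flow, so f = 64/Re = 64/1896 = 0.03375 (the turbulent correlation is not needed).
Darcy-Weisbach: ΔP = f(L/D)(ρV²/2) = 0.03375·(1600/0.0189)·(1930·0.1622²/2) = 0.03375·8.466e+04·25.38 = 7.253e+04 Pa.
ΔP = 7.253e+04 Pa = 72.5 kPa.

ΔP ≈ 72.5 kPa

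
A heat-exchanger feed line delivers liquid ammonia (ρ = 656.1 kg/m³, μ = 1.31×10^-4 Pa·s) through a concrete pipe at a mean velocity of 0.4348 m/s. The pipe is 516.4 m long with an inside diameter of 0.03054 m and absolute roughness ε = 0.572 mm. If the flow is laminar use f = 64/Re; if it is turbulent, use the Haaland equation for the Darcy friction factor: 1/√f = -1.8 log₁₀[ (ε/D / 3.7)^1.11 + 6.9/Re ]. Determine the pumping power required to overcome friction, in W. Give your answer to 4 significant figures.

P ≈ 16.07 W

Reynolds number Re = ρVD/μ = 656.1 · 0.4348 · 0.03054 / 0.000131 = 6.651e+04.
Re > 4000 → turbulent. Relative roughness ε/D = 0.000572/0.03054 = 0.0187. Haaland: 1/√f = -1.8 log₁₀[(0.0187/3.7)^1.11 + 6.9/6.651e+04] = -1.8 log₁₀[0.00283 + 0.000104] = 4.559, so f = 0.04812.
Darcy-Weisbach: ΔP = f(L/D)(ρV²/2) = 0.04812·(516.4/0.03054)·(656.1·0.4348²/2) = 0.04812·1.691e+04·62.02 = 5.046e+04 Pa.
Q = V·A = 0.4348·0.0007325 = 0.0003185 m³/s.
Pumping power P = QΔP = 0.0003185·5.046e+04 = 16.073 W = 16.07 W.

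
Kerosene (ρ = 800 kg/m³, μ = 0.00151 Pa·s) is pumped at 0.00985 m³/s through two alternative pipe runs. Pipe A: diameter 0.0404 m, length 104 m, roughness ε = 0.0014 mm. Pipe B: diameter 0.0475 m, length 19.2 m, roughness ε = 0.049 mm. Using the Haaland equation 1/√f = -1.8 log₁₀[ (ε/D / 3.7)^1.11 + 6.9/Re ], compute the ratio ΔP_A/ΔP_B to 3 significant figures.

ΔP_A/ΔP_B ≈ 9.23

Pipe A: V = Q/A = 0.00985/0.001282 = 7.684 m/s; Re = 1.645e+05; ε/D = 3.47e-05; Haaland → f = 0.0163; ΔP_A = f(L/D)(ρV²/2) = 9.912e+05 Pa.
Pipe B: V = Q/A = 0.00985/0.001772 = 5.559 m/s; Re = 1.399e+05; ε/D = 0.00103; Haaland → f = 0.0215; ΔP_B = f(L/D)(ρV²/2) = 1.074e+05 Pa.
ΔP_A/ΔP_B = 9.912e+05/1.074e+05 = 9.23.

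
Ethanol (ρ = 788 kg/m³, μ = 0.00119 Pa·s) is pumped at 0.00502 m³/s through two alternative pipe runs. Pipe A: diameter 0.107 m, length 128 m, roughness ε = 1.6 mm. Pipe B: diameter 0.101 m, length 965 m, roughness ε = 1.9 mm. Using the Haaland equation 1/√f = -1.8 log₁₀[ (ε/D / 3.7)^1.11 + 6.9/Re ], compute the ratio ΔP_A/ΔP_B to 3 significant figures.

Pipe A: V = Q/A = 0.00502/0.008992 = 0.5583 m/s; Re = 3.956e+04; ε/D = 0.015; Haaland → f = 0.04484; ΔP_A = f(L/D)(ρV²/2) = 6586 Pa.
Pipe B: V = Q/A = 0.00502/0.008012 = 0.6266 m/s; Re = 4.191e+04; ε/D = 0.0188; Haaland → f = 0.04854; ΔP_B = f(L/D)(ρV²/2) = 7.174e+04 Pa.
ΔP_A/ΔP_B = 6586/7.174e+04 = 0.0918.

ΔP_A/ΔP_B ≈ 0.0918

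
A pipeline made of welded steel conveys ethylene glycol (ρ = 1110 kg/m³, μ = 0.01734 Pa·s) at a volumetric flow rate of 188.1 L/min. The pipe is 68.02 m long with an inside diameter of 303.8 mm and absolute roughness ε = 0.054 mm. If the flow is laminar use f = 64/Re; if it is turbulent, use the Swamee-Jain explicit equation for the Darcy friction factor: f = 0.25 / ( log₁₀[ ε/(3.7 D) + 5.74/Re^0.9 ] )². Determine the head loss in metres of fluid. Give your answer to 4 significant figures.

h_f ≈ 0.001624 m

Q = 188.1 L/min = 188.1/60000 = 0.003135 m³/s.
Cross-sectional area A = πD²/4 = π(0.3038)²/4 = 0.07249 m²; mean velocity V = Q/A = 0.003135/0.07249 = 0.04325 m/s.
Reynolds number Re = ρVD/μ = 1110 · 0.04325 · 0.3038 / 0.0173 = 841.1.
Re < 2300 → laminar flow, so f = 64/Re = 64/841.1 = 0.07609 (the turbulent correlation is not needed).
Darcy-Weisbach: ΔP = f(L/D)(ρV²/2) = 0.07609·(68.02/0.3038)·(1110·0.04325²/2) = 0.07609·223.9·1.038 = 17.69 Pa.
Head loss h_f = ΔP/(ρg) = 17.69/(1110·9.81) = 0.001624 m.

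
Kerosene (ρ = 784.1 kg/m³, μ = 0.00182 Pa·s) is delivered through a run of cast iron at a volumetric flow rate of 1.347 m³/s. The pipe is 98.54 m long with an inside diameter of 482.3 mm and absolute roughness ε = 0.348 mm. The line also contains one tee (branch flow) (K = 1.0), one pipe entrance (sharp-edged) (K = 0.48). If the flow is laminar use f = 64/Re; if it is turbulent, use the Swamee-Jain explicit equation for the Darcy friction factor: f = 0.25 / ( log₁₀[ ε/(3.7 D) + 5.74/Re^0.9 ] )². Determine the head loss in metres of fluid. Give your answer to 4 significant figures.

h_f ≈ 14.57 m

Cross-sectional area A = πD²/4 = π(0.4823)²/4 = 0.1827 m²; mean velocity V = Q/A = 1.347/0.1827 = 7.373 m/s.
Reynolds number Re = ρVD/μ = 784.1 · 7.373 · 0.4823 / 0.00182 = 1.532e+06.
Re > 4000 → turbulent. Relative roughness ε/D = 0.000348/0.4823 = 0.000722. Swamee-Jain: f = 0.25/(log₁₀[0.000722/3.7 + 5.74/1.532e+06^0.9])² = 0.25/(log₁₀[0.000195 + 1.56e-05])² = 0.25/(-3.677)² = 0.01849.
Total minor-loss coefficient ΣK = 1·1 + 1·0.48 = 1.48.
ΔP = [f·L/D + ΣK]·(ρV²/2) = [0.01849·98.54/0.4823 + 1.48]·(784.1·7.373²/2) = [3.779 + 1.48]·2.131e+04 = 1.121e+05 Pa.
Head loss h_f = ΔP/(ρg) = 1.121e+05/(784.1·9.81) = 14.57 m.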